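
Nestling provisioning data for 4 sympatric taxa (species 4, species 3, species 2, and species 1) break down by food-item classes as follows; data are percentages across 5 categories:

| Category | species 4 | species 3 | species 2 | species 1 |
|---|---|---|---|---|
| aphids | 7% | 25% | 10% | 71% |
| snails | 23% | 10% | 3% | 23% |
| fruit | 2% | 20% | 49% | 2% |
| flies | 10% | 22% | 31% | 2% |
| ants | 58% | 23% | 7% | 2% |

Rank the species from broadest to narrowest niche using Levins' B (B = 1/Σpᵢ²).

species 3 > species 2 > species 4 > species 1

Convert percentages to proportions (divide by 100).
Σp_4ᵢ² = 0.07² + 0.23² + 0.02² + 0.10² + 0.58² = 0.0049 + 0.0529 + 0.0004 + 0.0100 + 0.3364 = 0.4046
B_4 = 1 / 0.4046 = 2.4716
Σp_3ᵢ² = 0.25² + 0.10² + 0.20² + 0.22² + 0.23² = 0.0625 + 0.0100 + 0.0400 + 0.0484 + 0.0529 = 0.2138
B_3 = 1 / 0.2138 = 4.6773
Σp_2ᵢ² = 0.10² + 0.03² + 0.49² + 0.31² + 0.07² = 0.0100 + 0.0009 + 0.2401 + 0.0961 + 0.0049 = 0.3520
B_2 = 1 / 0.3520 = 2.8409
Σp_1ᵢ² = 0.71² + 0.23² + 0.02² + 0.02² + 0.02² = 0.5041 + 0.0529 + 0.0004 + 0.0004 + 0.0004 = 0.5582
B_1 = 1 / 0.5582 = 1.7915
Ranking by B (broadest → narrowest): species 3 (4.68) > species 2 (2.84) > species 4 (2.47) > species 1 (1.79)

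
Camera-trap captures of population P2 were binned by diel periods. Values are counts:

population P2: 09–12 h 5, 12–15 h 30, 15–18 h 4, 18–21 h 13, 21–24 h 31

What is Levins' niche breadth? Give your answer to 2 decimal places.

Proportions for population P2 (n=83): 5/83=0.0602, 30/83=0.3614, 4/83=0.0482, 13/83=0.1566, 31/83=0.3735
Σpᵢ² = 0.0602² + 0.3614² + 0.0482² + 0.1566² + 0.3735² = 0.003624 + 0.130610 + 0.002323 + 0.024524 + 0.139502 = 0.300583
B = 1 / 0.300583 = 3.3269

3.33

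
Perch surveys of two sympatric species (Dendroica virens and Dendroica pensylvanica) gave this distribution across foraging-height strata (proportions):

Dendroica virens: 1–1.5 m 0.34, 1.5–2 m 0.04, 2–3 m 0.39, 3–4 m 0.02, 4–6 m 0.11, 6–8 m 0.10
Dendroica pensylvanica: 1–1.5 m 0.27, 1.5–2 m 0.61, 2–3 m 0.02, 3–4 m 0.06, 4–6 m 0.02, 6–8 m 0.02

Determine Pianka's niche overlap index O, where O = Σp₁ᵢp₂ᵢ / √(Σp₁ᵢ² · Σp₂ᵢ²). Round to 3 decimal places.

0.357

Σ p₁ᵢp₂ᵢ = 0.0918 + 0.0244 + 0.0078 + 0.0012 + 0.0022 + 0.0020 = 0.1294
Σp_1ᵢ² = 0.34² + 0.04² + 0.39² + 0.02² + 0.11² + 0.10² = 0.1156 + 0.0016 + 0.1521 + 0.0004 + 0.0121 + 0.0100 = 0.2918
Σp_2ᵢ² = 0.27² + 0.61² + 0.02² + 0.06² + 0.02² + 0.02² = 0.0729 + 0.3721 + 0.0004 + 0.0036 + 0.0004 + 0.0004 = 0.4498
O = 0.1294 / √(0.2918 × 0.4498) = 0.1294 / 0.362287 = 0.35718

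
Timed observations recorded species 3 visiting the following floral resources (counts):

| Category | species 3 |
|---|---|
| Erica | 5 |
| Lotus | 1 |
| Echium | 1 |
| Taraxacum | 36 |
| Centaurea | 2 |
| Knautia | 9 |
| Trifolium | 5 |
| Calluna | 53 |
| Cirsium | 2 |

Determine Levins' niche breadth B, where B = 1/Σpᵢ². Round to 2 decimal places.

Proportions for species 3 (n=114): 5/114=0.0439, 1/114=0.0088, 1/114=0.0088, 36/114=0.3158, 2/114=0.0175, 9/114=0.0789, 5/114=0.0439, 53/114=0.4649, 2/114=0.0175
Σpᵢ² = 0.0439² + 0.0088² + 0.0088² + 0.3158² + 0.0175² + 0.0789² + 0.0439² + 0.4649² + 0.0175² = 0.001927 + 0.000077 + 0.000077 + 0.099730 + 0.000306 + 0.006225 + 0.001927 + 0.216132 + 0.000306 = 0.326707
B = 1 / 0.326707 = 3.0608

3.06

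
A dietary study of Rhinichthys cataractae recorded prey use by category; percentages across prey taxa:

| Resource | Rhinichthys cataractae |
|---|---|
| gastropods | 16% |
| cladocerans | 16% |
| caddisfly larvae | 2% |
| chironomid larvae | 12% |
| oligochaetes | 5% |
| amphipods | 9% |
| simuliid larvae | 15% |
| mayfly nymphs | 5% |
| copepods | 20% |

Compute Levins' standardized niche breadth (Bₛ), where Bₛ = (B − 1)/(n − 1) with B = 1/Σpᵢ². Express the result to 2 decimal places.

Convert percentages to proportions (divide by 100).
Σpᵢ² = 0.16² + 0.16² + 0.02² + 0.12² + 0.05² + 0.09² + 0.15² + 0.05² + 0.20² = 0.0256 + 0.0256 + 0.0004 + 0.0144 + 0.0025 + 0.0081 + 0.0225 + 0.0025 + 0.0400 = 0.1416
B = 1 / 0.1416 = 7.0621
Bₛ = (B − 1)/(n − 1) = (7.0621 − 1)/(9 − 1) = 6.0621/8 = 0.7578

0.76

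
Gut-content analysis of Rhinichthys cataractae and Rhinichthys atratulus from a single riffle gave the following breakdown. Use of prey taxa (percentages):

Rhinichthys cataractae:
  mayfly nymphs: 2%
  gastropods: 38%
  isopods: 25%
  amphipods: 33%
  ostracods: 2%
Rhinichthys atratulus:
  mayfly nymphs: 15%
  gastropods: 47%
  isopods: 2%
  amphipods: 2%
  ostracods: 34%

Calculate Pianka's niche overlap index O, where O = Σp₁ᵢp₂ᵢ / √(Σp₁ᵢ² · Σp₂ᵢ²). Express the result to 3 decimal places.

Convert percentages to proportions (divide by 100).
Σ p₁ᵢp₂ᵢ = 0.0030 + 0.1786 + 0.0050 + 0.0066 + 0.0068 = 0.2000
Σp_1ᵢ² = 0.02² + 0.38² + 0.25² + 0.33² + 0.02² = 0.0004 + 0.1444 + 0.0625 + 0.1089 + 0.0004 = 0.3166
Σp_2ᵢ² = 0.15² + 0.47² + 0.02² + 0.02² + 0.34² = 0.0225 + 0.2209 + 0.0004 + 0.0004 + 0.1156 = 0.3598
O = 0.2000 / √(0.3166 × 0.3598) = 0.2000 / 0.337510 = 0.59258

0.593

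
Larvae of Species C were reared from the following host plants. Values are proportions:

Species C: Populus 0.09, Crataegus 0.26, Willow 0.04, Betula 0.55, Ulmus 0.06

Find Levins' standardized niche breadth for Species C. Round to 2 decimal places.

Σpᵢ² = 0.09² + 0.26² + 0.04² + 0.55² + 0.06² = 0.0081 + 0.0676 + 0.0016 + 0.3025 + 0.0036 = 0.3834
B = 1 / 0.3834 = 2.6082
Bₛ = (B − 1)/(n − 1) = (2.6082 − 1)/(5 − 1) = 1.6082/4 = 0.4021

0.40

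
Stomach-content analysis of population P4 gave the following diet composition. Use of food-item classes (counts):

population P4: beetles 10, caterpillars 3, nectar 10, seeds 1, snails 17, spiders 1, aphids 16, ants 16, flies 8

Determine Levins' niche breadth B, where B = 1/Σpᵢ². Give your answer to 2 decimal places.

Proportions for population P4 (n=82): 10/82=0.1220, 3/82=0.0366, 10/82=0.1220, 1/82=0.0122, 17/82=0.2073, 1/82=0.0122, 16/82=0.1951, 16/82=0.1951, 8/82=0.0976
Σpᵢ² = 0.1220² + 0.0366² + 0.1220² + 0.0122² + 0.2073² + 0.0122² + 0.1951² + 0.1951² + 0.0976² = 0.014884 + 0.001340 + 0.014884 + 0.000149 + 0.042973 + 0.000149 + 0.038064 + 0.038064 + 0.009526 = 0.160033
B = 1 / 0.160033 = 6.2487

6.25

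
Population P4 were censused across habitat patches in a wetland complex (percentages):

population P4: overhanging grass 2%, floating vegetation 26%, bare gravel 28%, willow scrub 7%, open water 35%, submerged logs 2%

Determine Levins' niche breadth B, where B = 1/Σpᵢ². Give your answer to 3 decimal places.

Convert percentages to proportions (divide by 100).
Σpᵢ² = 0.02² + 0.26² + 0.28² + 0.07² + 0.35² + 0.02² = 0.0004 + 0.0676 + 0.0784 + 0.0049 + 0.1225 + 0.0004 = 0.2742
B = 1 / 0.2742 = 3.64697

3.647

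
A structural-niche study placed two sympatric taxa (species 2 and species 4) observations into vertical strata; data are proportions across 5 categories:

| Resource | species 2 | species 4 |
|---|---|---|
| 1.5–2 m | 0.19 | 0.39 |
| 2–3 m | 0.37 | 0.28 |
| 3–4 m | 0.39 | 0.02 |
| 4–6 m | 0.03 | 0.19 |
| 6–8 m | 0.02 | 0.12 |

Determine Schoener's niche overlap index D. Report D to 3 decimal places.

Σ|p₁ᵢ − p₂ᵢ| = 0.20 + 0.09 + 0.37 + 0.16 + 0.10 = 0.92
D = 1 − ½ × 0.92 = 1 − 0.460 = 0.54000

0.540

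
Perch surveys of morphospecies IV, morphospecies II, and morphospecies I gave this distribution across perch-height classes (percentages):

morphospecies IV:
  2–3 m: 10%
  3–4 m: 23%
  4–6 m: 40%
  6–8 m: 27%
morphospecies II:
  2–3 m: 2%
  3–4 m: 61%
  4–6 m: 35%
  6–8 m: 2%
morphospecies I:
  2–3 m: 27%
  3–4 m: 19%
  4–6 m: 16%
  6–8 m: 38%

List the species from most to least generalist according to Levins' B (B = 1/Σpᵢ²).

Convert percentages to proportions (divide by 100).
Σp_IVᵢ² = 0.10² + 0.23² + 0.40² + 0.27² = 0.0100 + 0.0529 + 0.1600 + 0.0729 = 0.2958
B_IV = 1 / 0.2958 = 3.3807
Σp_IIᵢ² = 0.02² + 0.61² + 0.35² + 0.02² = 0.0004 + 0.3721 + 0.1225 + 0.0004 = 0.4954
B_II = 1 / 0.4954 = 2.0186
Σp_Iᵢ² = 0.27² + 0.19² + 0.16² + 0.38² = 0.0729 + 0.0361 + 0.0256 + 0.1444 = 0.2790
B_I = 1 / 0.2790 = 3.5842
Ranking by B (broadest → narrowest): morphospecies I (3.58) > morphospecies IV (3.38) > morphospecies II (2.02)

morphospecies I > morphospecies IV > morphospecies II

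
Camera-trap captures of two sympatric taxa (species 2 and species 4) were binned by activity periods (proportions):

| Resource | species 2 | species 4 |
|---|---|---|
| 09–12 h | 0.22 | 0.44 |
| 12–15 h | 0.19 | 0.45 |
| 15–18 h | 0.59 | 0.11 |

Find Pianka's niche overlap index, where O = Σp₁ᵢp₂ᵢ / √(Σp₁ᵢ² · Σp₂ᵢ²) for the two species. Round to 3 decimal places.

Σ p₁ᵢp₂ᵢ = 0.0968 + 0.0855 + 0.0649 = 0.2472
Σp_1ᵢ² = 0.22² + 0.19² + 0.59² = 0.0484 + 0.0361 + 0.3481 = 0.4326
Σp_2ᵢ² = 0.44² + 0.45² + 0.11² = 0.1936 + 0.2025 + 0.0121 = 0.4082
O = 0.2472 / √(0.4326 × 0.4082) = 0.2472 / 0.420223 = 0.58826

0.588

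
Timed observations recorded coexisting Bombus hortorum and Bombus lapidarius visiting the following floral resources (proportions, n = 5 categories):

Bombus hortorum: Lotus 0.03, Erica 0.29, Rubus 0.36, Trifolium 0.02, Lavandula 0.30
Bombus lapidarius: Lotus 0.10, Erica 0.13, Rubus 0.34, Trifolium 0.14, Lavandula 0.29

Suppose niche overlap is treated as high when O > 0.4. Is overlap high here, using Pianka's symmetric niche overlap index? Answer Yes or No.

Σ p₁ᵢp₂ᵢ = 0.0030 + 0.0377 + 0.1224 + 0.0028 + 0.0870 = 0.2529
Σp_1ᵢ² = 0.03² + 0.29² + 0.36² + 0.02² + 0.30² = 0.0009 + 0.0841 + 0.1296 + 0.0004 + 0.0900 = 0.3050
Σp_2ᵢ² = 0.10² + 0.13² + 0.34² + 0.14² + 0.29² = 0.0100 + 0.0169 + 0.1156 + 0.0196 + 0.0841 = 0.2462
O = 0.2529 / √(0.3050 × 0.2462) = 0.2529 / 0.27403 = 0.9229
O = 0.9229 > 0.4 → Yes.

Yes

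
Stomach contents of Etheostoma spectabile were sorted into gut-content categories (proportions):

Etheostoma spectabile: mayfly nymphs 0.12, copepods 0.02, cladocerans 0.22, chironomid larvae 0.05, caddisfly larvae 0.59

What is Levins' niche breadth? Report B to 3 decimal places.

Σpᵢ² = 0.12² + 0.02² + 0.22² + 0.05² + 0.59² = 0.0144 + 0.0004 + 0.0484 + 0.0025 + 0.3481 = 0.4138
B = 1 / 0.4138 = 2.41663

2.417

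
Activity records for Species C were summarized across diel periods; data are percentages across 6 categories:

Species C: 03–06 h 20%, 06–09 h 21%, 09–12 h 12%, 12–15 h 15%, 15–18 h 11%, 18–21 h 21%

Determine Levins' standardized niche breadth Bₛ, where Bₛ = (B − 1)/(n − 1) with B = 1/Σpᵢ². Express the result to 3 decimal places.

Convert percentages to proportions (divide by 100).
Σpᵢ² = 0.20² + 0.21² + 0.12² + 0.15² + 0.11² + 0.21² = 0.0400 + 0.0441 + 0.0144 + 0.0225 + 0.0121 + 0.0441 = 0.1772
B = 1 / 0.1772 = 5.64334
Bₛ = (B − 1)/(n − 1) = (5.64334 − 1)/(6 − 1) = 4.64334/5 = 0.92867

0.929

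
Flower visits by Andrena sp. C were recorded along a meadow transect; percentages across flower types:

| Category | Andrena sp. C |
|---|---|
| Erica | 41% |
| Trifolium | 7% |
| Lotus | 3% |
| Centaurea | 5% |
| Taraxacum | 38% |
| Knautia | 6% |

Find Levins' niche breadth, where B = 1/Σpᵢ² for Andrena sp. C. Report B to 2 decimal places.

Convert percentages to proportions (divide by 100).
Σpᵢ² = 0.41² + 0.07² + 0.03² + 0.05² + 0.38² + 0.06² = 0.1681 + 0.0049 + 0.0009 + 0.0025 + 0.1444 + 0.0036 = 0.3244
B = 1 / 0.3244 = 3.0826

3.08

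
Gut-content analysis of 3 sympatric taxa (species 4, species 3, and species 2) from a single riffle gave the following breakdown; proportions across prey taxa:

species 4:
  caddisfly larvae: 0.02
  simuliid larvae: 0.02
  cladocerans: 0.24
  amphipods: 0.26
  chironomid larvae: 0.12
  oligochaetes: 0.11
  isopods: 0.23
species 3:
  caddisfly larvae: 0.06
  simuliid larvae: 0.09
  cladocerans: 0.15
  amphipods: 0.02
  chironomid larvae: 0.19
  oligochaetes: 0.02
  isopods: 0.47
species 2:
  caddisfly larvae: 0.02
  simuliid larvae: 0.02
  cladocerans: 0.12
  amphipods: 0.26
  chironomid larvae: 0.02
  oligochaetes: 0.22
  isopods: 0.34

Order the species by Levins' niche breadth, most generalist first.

species 4 > species 2 > species 3

Σp_4ᵢ² = 0.02² + 0.02² + 0.24² + 0.26² + 0.12² + 0.11² + 0.23² = 0.0004 + 0.0004 + 0.0576 + 0.0676 + 0.0144 + 0.0121 + 0.0529 = 0.2054
B_4 = 1 / 0.2054 = 4.8685
Σp_3ᵢ² = 0.06² + 0.09² + 0.15² + 0.02² + 0.19² + 0.02² + 0.47² = 0.0036 + 0.0081 + 0.0225 + 0.0004 + 0.0361 + 0.0004 + 0.2209 = 0.2920
B_3 = 1 / 0.2920 = 3.4247
Σp_2ᵢ² = 0.02² + 0.02² + 0.12² + 0.26² + 0.02² + 0.22² + 0.34² = 0.0004 + 0.0004 + 0.0144 + 0.0676 + 0.0004 + 0.0484 + 0.1156 = 0.2472
B_2 = 1 / 0.2472 = 4.0453
Ranking by B (broadest → narrowest): species 4 (4.87) > species 2 (4.05) > species 3 (3.42)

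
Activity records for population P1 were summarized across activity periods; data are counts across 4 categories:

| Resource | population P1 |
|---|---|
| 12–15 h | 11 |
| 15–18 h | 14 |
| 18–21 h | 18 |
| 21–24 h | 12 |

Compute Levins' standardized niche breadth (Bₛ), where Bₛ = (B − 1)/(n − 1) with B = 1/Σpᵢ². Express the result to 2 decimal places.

Proportions for population P1 (n=55): 11/55=0.2000, 14/55=0.2545, 18/55=0.3273, 12/55=0.2182
Σpᵢ² = 0.2000² + 0.2545² + 0.3273² + 0.2182² = 0.040000 + 0.064770 + 0.107125 + 0.047611 = 0.259506
B = 1 / 0.259506 = 3.8535
Bₛ = (B − 1)/(n − 1) = (3.8535 − 1)/(4 − 1) = 2.8535/3 = 0.9512

0.95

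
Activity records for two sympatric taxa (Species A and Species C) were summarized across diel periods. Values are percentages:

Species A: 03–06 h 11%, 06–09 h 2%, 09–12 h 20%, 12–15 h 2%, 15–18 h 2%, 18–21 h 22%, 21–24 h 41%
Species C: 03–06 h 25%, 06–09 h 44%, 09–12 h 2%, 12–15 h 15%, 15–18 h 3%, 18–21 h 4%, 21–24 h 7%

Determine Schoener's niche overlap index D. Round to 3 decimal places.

Convert percentages to proportions (divide by 100).
Σ|p₁ᵢ − p₂ᵢ| = 0.14 + 0.42 + 0.18 + 0.13 + 0.01 + 0.18 + 0.34 = 1.40
D = 1 − ½ × 1.40 = 1 − 0.700 = 0.30000

0.300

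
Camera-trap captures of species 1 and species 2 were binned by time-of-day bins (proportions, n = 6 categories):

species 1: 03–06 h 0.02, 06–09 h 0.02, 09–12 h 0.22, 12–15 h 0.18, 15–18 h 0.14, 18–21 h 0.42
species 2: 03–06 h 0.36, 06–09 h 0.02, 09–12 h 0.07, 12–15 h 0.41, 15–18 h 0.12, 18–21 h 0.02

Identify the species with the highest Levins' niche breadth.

species 1

Σp_1ᵢ² = 0.02² + 0.02² + 0.22² + 0.18² + 0.14² + 0.42² = 0.0004 + 0.0004 + 0.0484 + 0.0324 + 0.0196 + 0.1764 = 0.2776
B_1 = 1 / 0.2776 = 3.6023
Σp_2ᵢ² = 0.36² + 0.02² + 0.07² + 0.41² + 0.12² + 0.02² = 0.1296 + 0.0004 + 0.0049 + 0.1681 + 0.0144 + 0.0004 = 0.3178
B_2 = 1 / 0.3178 = 3.1466
Highest B → broadest niche (most generalist): species 1 (B = 3.60).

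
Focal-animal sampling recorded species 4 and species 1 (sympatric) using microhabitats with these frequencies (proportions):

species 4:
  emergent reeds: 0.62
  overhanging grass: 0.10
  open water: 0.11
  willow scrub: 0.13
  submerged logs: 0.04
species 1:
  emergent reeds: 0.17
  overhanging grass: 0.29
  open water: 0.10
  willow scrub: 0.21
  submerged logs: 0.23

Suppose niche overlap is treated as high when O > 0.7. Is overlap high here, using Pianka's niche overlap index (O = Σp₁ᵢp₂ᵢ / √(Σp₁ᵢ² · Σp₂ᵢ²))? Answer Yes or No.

No

Σ p₁ᵢp₂ᵢ = 0.1054 + 0.0290 + 0.0110 + 0.0273 + 0.0092 = 0.1819
Σp_1ᵢ² = 0.62² + 0.10² + 0.11² + 0.13² + 0.04² = 0.3844 + 0.0100 + 0.0121 + 0.0169 + 0.0016 = 0.4250
Σp_2ᵢ² = 0.17² + 0.29² + 0.10² + 0.21² + 0.23² = 0.0289 + 0.0841 + 0.0100 + 0.0441 + 0.0529 = 0.2200
O = 0.1819 / √(0.4250 × 0.2200) = 0.1819 / 0.30578 = 0.5949
O = 0.5949 < 0.7 → No.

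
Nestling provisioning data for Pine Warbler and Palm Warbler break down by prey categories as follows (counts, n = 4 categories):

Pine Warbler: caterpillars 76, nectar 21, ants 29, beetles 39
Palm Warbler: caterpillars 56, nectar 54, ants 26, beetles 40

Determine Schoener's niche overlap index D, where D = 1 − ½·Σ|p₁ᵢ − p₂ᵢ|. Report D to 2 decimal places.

Proportions for Pine Warbler (n=165): 76/165=0.4606, 21/165=0.1273, 29/165=0.1758, 39/165=0.2364
Proportions for Palm Warbler (n=176): 56/176=0.3182, 54/176=0.3068, 26/176=0.1477, 40/176=0.2273
Σ|p₁ᵢ − p₂ᵢ| = 0.1424 + 0.1795 + 0.0281 + 0.0091 = 0.3591
D = 1 − ½ × 0.3591 = 1 − 0.17955 = 0.82045

0.82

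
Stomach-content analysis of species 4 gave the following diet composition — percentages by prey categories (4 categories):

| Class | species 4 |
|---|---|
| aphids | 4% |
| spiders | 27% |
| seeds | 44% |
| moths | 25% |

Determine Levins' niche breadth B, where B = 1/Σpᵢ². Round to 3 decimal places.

3.025

Convert percentages to proportions (divide by 100).
Σpᵢ² = 0.04² + 0.27² + 0.44² + 0.25² = 0.0016 + 0.0729 + 0.1936 + 0.0625 = 0.3306
B = 1 / 0.3306 = 3.02480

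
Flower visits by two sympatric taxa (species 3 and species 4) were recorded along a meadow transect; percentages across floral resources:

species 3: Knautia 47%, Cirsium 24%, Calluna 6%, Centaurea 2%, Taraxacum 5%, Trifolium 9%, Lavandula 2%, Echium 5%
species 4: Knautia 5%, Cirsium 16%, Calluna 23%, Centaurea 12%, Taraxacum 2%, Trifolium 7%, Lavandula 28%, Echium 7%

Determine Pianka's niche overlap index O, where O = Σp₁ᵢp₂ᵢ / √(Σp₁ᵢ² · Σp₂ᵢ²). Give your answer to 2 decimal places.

0.40

Convert percentages to proportions (divide by 100).
Σ p₁ᵢp₂ᵢ = 0.0235 + 0.0384 + 0.0138 + 0.0024 + 0.0010 + 0.0063 + 0.0056 + 0.0035 = 0.0945
Σp_1ᵢ² = 0.47² + 0.24² + 0.06² + 0.02² + 0.05² + 0.09² + 0.02² + 0.05² = 0.2209 + 0.0576 + 0.0036 + 0.0004 + 0.0025 + 0.0081 + 0.0004 + 0.0025 = 0.2960
Σp_2ᵢ² = 0.05² + 0.16² + 0.23² + 0.12² + 0.02² + 0.07² + 0.28² + 0.07² = 0.0025 + 0.0256 + 0.0529 + 0.0144 + 0.0004 + 0.0049 + 0.0784 + 0.0049 = 0.1840
O = 0.0945 / √(0.2960 × 0.1840) = 0.0945 / 0.23338 = 0.4049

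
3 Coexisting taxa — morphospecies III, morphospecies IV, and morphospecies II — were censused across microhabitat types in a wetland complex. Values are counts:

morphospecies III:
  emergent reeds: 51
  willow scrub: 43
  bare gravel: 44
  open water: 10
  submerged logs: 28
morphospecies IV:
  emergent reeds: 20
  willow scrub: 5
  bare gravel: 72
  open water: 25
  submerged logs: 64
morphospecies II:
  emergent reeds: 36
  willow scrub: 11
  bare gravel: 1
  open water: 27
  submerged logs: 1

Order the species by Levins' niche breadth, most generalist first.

Proportions for morphospecies III (n=176): 51/176=0.2898, 43/176=0.2443, 44/176=0.2500, 10/176=0.0568, 28/176=0.1591
Proportions for morphospecies IV (n=186): 20/186=0.1075, 5/186=0.0269, 72/186=0.3871, 25/186=0.1344, 64/186=0.3441
Proportions for morphospecies II (n=76): 36/76=0.4737, 11/76=0.1447, 1/76=0.0132, 27/76=0.3553, 1/76=0.0132
Σp_IIIᵢ² = 0.2898² + 0.2443² + 0.2500² + 0.0568² + 0.1591² = 0.083984 + 0.059682 + 0.062500 + 0.003226 + 0.025313 = 0.234705
B_III = 1 / 0.234705 = 4.2607
Σp_IVᵢ² = 0.1075² + 0.0269² + 0.3871² + 0.1344² + 0.3441² = 0.011556 + 0.000724 + 0.149846 + 0.018063 + 0.118405 = 0.298594
B_IV = 1 / 0.298594 = 3.3490
Σp_IIᵢ² = 0.4737² + 0.1447² + 0.0132² + 0.3553² + 0.0132² = 0.224392 + 0.020938 + 0.000174 + 0.126238 + 0.000174 = 0.371916
B_II = 1 / 0.371916 = 2.6888
Ranking by B (broadest → narrowest): morphospecies III (4.26) > morphospecies IV (3.35) > morphospecies II (2.69)

morphospecies III > morphospecies IV > morphospecies II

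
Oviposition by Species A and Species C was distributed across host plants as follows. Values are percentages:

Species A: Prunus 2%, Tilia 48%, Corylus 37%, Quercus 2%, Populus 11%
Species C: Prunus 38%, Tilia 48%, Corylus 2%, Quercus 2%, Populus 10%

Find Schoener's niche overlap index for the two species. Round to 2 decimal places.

Convert percentages to proportions (divide by 100).
Σ|p₁ᵢ − p₂ᵢ| = 0.36 + 0.00 + 0.35 + 0.00 + 0.01 = 0.72
D = 1 − ½ × 0.72 = 1 − 0.360 = 0.6400

0.64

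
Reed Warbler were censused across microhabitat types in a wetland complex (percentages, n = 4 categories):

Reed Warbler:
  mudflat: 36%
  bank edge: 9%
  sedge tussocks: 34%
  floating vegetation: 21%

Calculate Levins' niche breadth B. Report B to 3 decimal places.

3.362

Convert percentages to proportions (divide by 100).
Σpᵢ² = 0.36² + 0.09² + 0.34² + 0.21² = 0.1296 + 0.0081 + 0.1156 + 0.0441 = 0.2974
B = 1 / 0.2974 = 3.36247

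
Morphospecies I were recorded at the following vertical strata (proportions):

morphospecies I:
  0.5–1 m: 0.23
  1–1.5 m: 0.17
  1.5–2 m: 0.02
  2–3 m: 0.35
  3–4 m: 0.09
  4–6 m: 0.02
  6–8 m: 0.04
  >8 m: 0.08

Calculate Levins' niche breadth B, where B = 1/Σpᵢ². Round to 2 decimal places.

4.52

Σpᵢ² = 0.23² + 0.17² + 0.02² + 0.35² + 0.09² + 0.02² + 0.04² + 0.08² = 0.0529 + 0.0289 + 0.0004 + 0.1225 + 0.0081 + 0.0004 + 0.0016 + 0.0064 = 0.2212
B = 1 / 0.2212 = 4.5208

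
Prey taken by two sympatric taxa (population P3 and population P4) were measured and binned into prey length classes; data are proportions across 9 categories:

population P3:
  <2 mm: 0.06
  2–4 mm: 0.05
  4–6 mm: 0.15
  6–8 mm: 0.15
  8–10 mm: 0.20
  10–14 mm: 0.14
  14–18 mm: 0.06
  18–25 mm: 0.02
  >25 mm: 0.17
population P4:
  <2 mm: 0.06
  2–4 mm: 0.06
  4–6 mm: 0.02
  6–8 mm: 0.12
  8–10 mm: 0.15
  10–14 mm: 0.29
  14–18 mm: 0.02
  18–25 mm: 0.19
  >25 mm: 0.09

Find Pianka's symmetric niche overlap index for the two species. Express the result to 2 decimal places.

0.75

Σ p₁ᵢp₂ᵢ = 0.0036 + 0.0030 + 0.0030 + 0.0180 + 0.0300 + 0.0406 + 0.0012 + 0.0038 + 0.0153 = 0.1185
Σp_1ᵢ² = 0.06² + 0.05² + 0.15² + 0.15² + 0.20² + 0.14² + 0.06² + 0.02² + 0.17² = 0.0036 + 0.0025 + 0.0225 + 0.0225 + 0.0400 + 0.0196 + 0.0036 + 0.0004 + 0.0289 = 0.1436
Σp_2ᵢ² = 0.06² + 0.06² + 0.02² + 0.12² + 0.15² + 0.29² + 0.02² + 0.19² + 0.09² = 0.0036 + 0.0036 + 0.0004 + 0.0144 + 0.0225 + 0.0841 + 0.0004 + 0.0361 + 0.0081 = 0.1732
O = 0.1185 / √(0.1436 × 0.1732) = 0.1185 / 0.15771 = 0.7514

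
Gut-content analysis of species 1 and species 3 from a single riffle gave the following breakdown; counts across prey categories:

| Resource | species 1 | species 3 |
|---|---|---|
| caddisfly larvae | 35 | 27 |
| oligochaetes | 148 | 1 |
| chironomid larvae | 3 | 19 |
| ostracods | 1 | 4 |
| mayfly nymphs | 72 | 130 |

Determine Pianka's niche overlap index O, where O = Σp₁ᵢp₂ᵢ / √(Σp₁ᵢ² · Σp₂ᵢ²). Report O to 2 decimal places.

Proportions for species 1 (n=259): 35/259=0.1351, 148/259=0.5714, 3/259=0.0116, 1/259=0.0039, 72/259=0.2780
Proportions for species 3 (n=181): 27/181=0.1492, 1/181=0.0055, 19/181=0.1050, 4/181=0.0221, 130/181=0.7182
Σ p₁ᵢp₂ᵢ = 0.020157 + 0.003143 + 0.001218 + 0.000086 + 0.199660 = 0.224264
Σp_1ᵢ² = 0.1351² + 0.5714² + 0.0116² + 0.0039² + 0.2780² = 0.018252 + 0.326498 + 0.000135 + 0.000015 + 0.077284 = 0.422184
Σp_2ᵢ² = 0.1492² + 0.0055² + 0.1050² + 0.0221² + 0.7182² = 0.022261 + 0.000030 + 0.011025 + 0.000488 + 0.515811 = 0.549615
O = 0.224264 / √(0.422184 × 0.549615) = 0.224264 / 0.4817039 = 0.4656

0.47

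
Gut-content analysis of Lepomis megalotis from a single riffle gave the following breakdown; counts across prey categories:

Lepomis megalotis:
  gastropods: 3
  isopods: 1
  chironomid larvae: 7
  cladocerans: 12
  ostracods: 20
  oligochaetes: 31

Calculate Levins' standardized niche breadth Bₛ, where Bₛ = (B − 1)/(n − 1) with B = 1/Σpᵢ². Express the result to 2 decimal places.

0.50

Proportions for Lepomis megalotis (n=74): 3/74=0.0405, 1/74=0.0135, 7/74=0.0946, 12/74=0.1622, 20/74=0.2703, 31/74=0.4189
Σpᵢ² = 0.0405² + 0.0135² + 0.0946² + 0.1622² + 0.2703² + 0.4189² = 0.001640 + 0.000182 + 0.008949 + 0.026309 + 0.073062 + 0.175477 = 0.285619
B = 1 / 0.285619 = 3.5012
Bₛ = (B − 1)/(n − 1) = (3.5012 − 1)/(6 − 1) = 2.5012/5 = 0.5002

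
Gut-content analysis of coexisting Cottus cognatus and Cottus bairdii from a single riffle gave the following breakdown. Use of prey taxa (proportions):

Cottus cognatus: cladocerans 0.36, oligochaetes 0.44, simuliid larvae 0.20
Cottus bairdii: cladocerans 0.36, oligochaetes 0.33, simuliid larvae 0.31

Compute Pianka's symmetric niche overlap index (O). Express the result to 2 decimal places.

Σ p₁ᵢp₂ᵢ = 0.1296 + 0.1452 + 0.0620 = 0.3368
Σp_1ᵢ² = 0.36² + 0.44² + 0.20² = 0.1296 + 0.1936 + 0.0400 = 0.3632
Σp_2ᵢ² = 0.36² + 0.33² + 0.31² = 0.1296 + 0.1089 + 0.0961 = 0.3346
O = 0.3368 / √(0.3632 × 0.3346) = 0.3368 / 0.34861 = 0.9661

0.97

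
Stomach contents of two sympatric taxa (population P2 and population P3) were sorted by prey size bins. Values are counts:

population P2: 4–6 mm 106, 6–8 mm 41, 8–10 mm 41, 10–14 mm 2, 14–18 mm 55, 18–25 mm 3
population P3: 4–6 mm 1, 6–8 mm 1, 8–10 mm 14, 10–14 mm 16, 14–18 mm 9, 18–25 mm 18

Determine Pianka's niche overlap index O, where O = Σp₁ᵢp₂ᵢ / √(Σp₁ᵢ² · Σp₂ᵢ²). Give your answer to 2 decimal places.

0.33

Proportions for population P2 (n=248): 106/248=0.4274, 41/248=0.1653, 41/248=0.1653, 2/248=0.0081, 55/248=0.2218, 3/248=0.0121
Proportions for population P3 (n=59): 1/59=0.0169, 1/59=0.0169, 14/59=0.2373, 16/59=0.2712, 9/59=0.1525, 18/59=0.3051
Σ p₁ᵢp₂ᵢ = 0.007223 + 0.002794 + 0.039226 + 0.002197 + 0.033825 + 0.003692 = 0.088957
Σp_1ᵢ² = 0.4274² + 0.1653² + 0.1653² + 0.0081² + 0.2218² + 0.0121² = 0.182671 + 0.027324 + 0.027324 + 0.000066 + 0.049195 + 0.000146 = 0.286726
Σp_2ᵢ² = 0.0169² + 0.0169² + 0.2373² + 0.2712² + 0.1525² + 0.3051² = 0.000286 + 0.000286 + 0.056311 + 0.073549 + 0.023256 + 0.093086 = 0.246774
O = 0.088957 / √(0.286726 × 0.246774) = 0.088957 / 0.2660010 = 0.3344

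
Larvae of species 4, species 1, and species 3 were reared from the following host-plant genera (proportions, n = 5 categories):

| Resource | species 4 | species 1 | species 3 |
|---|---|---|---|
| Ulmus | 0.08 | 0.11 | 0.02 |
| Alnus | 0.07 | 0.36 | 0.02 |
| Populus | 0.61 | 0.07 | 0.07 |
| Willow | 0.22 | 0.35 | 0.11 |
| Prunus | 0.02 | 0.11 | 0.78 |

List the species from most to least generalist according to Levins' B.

species 1 > species 4 > species 3

Σp_4ᵢ² = 0.08² + 0.07² + 0.61² + 0.22² + 0.02² = 0.0064 + 0.0049 + 0.3721 + 0.0484 + 0.0004 = 0.4322
B_4 = 1 / 0.4322 = 2.3137
Σp_1ᵢ² = 0.11² + 0.36² + 0.07² + 0.35² + 0.11² = 0.0121 + 0.1296 + 0.0049 + 0.1225 + 0.0121 = 0.2812
B_1 = 1 / 0.2812 = 3.5562
Σp_3ᵢ² = 0.02² + 0.02² + 0.07² + 0.11² + 0.78² = 0.0004 + 0.0004 + 0.0049 + 0.0121 + 0.6084 = 0.6262
B_3 = 1 / 0.6262 = 1.5969
Ranking by B (broadest → narrowest): species 1 (3.56) > species 4 (2.31) > species 3 (1.60)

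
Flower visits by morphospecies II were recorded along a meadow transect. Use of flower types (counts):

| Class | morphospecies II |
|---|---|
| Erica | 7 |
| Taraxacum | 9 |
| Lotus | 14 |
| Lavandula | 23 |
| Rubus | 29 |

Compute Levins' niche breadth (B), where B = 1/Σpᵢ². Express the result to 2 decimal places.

3.96

Proportions for morphospecies II (n=82): 7/82=0.0854, 9/82=0.1098, 14/82=0.1707, 23/82=0.2805, 29/82=0.3537
Σpᵢ² = 0.0854² + 0.1098² + 0.1707² + 0.2805² + 0.3537² = 0.007293 + 0.012056 + 0.029138 + 0.078680 + 0.125104 = 0.252271
B = 1 / 0.252271 = 3.9640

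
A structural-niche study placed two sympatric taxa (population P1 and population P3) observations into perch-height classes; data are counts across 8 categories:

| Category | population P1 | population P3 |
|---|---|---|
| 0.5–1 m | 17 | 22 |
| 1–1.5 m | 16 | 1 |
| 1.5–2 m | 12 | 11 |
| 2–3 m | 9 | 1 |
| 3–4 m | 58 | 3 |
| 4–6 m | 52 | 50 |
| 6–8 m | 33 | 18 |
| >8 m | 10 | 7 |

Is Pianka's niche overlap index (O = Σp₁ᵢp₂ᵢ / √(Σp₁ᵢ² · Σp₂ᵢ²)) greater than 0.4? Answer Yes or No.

Yes

Proportions for population P1 (n=207): 17/207=0.0821, 16/207=0.0773, 12/207=0.0580, 9/207=0.0435, 58/207=0.2802, 52/207=0.2512, 33/207=0.1594, 10/207=0.0483
Proportions for population P3 (n=113): 22/113=0.1947, 1/113=0.0088, 11/113=0.0973, 1/113=0.0088, 3/113=0.0265, 50/113=0.4425, 18/113=0.1593, 7/113=0.0619
Σ p₁ᵢp₂ᵢ = 0.015985 + 0.000680 + 0.005643 + 0.000383 + 0.007425 + 0.111156 + 0.025392 + 0.002990 = 0.169654
Σp_1ᵢ² = 0.0821² + 0.0773² + 0.0580² + 0.0435² + 0.2802² + 0.2512² + 0.1594² + 0.0483² = 0.006740 + 0.005975 + 0.003364 + 0.001892 + 0.078512 + 0.063101 + 0.025408 + 0.002333 = 0.187325
Σp_2ᵢ² = 0.1947² + 0.0088² + 0.0973² + 0.0088² + 0.0265² + 0.4425² + 0.1593² + 0.0619² = 0.037908 + 0.000077 + 0.009467 + 0.000077 + 0.000702 + 0.195806 + 0.025376 + 0.003832 = 0.273245
O = 0.169654 / √(0.187325 × 0.273245) = 0.169654 / 0.2262424 = 0.7499
O = 0.7499 > 0.4 → Yes.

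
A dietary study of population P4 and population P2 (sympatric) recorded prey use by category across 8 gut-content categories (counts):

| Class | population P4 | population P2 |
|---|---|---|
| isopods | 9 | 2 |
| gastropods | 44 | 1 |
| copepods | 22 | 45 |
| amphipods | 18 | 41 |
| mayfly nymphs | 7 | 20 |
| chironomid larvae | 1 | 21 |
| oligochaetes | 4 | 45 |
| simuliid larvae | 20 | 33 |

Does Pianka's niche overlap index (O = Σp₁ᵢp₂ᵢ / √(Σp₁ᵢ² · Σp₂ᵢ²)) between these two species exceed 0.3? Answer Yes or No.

Yes

Proportions for population P4 (n=125): 9/125=0.0720, 44/125=0.3520, 22/125=0.1760, 18/125=0.1440, 7/125=0.0560, 1/125=0.0080, 4/125=0.0320, 20/125=0.1600
Proportions for population P2 (n=208): 2/208=0.0096, 1/208=0.0048, 45/208=0.2163, 41/208=0.1971, 20/208=0.0962, 21/208=0.1010, 45/208=0.2163, 33/208=0.1587
Σ p₁ᵢp₂ᵢ = 0.000691 + 0.001690 + 0.038069 + 0.028382 + 0.005387 + 0.000808 + 0.006922 + 0.025392 = 0.107341
Σp_1ᵢ² = 0.0720² + 0.3520² + 0.1760² + 0.1440² + 0.0560² + 0.0080² + 0.0320² + 0.1600² = 0.005184 + 0.123904 + 0.030976 + 0.020736 + 0.003136 + 0.000064 + 0.001024 + 0.025600 = 0.210624
Σp_2ᵢ² = 0.0096² + 0.0048² + 0.2163² + 0.1971² + 0.0962² + 0.1010² + 0.2163² + 0.1587² = 0.000092 + 0.000023 + 0.046786 + 0.038848 + 0.009254 + 0.010201 + 0.046786 + 0.025186 = 0.177176
O = 0.107341 / √(0.210624 × 0.177176) = 0.107341 / 0.1931774 = 0.5557
O = 0.5557 > 0.3 → Yes.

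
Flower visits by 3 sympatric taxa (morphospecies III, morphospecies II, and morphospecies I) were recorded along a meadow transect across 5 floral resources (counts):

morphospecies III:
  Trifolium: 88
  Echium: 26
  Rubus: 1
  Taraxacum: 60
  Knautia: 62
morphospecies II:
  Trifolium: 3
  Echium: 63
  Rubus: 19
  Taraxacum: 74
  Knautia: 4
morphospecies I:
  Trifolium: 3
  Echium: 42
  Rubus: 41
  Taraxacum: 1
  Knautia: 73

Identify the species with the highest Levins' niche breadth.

Proportions for morphospecies III (n=237): 88/237=0.3713, 26/237=0.1097, 1/237=0.0042, 60/237=0.2532, 62/237=0.2616
Proportions for morphospecies II (n=163): 3/163=0.0184, 63/163=0.3865, 19/163=0.1166, 74/163=0.4540, 4/163=0.0245
Proportions for morphospecies I (n=160): 3/160=0.0188, 42/160=0.2625, 41/160=0.2563, 1/160=0.0063, 73/160=0.4563
Σp_IIIᵢ² = 0.3713² + 0.1097² + 0.0042² + 0.2532² + 0.2616² = 0.137864 + 0.012034 + 0.000018 + 0.064110 + 0.068435 = 0.282461
B_III = 1 / 0.282461 = 3.5403
Σp_IIᵢ² = 0.0184² + 0.3865² + 0.1166² + 0.4540² + 0.0245² = 0.000339 + 0.149382 + 0.013596 + 0.206116 + 0.000600 = 0.370033
B_II = 1 / 0.370033 = 2.7025
Σp_Iᵢ² = 0.0188² + 0.2625² + 0.2563² + 0.0063² + 0.4563² = 0.000353 + 0.068906 + 0.065690 + 0.000040 + 0.208210 = 0.343199
B_I = 1 / 0.343199 = 2.9138
Highest B → broadest niche (most generalist): morphospecies III (B = 3.54).

morphospecies III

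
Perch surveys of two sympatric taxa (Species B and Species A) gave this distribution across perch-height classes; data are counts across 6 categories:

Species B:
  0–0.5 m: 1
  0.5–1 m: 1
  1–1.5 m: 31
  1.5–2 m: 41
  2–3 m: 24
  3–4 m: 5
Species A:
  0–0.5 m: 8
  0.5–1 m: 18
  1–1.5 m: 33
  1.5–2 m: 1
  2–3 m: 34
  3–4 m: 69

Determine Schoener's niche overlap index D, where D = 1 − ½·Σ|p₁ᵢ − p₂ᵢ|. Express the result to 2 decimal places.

Proportions for Species B (n=103): 1/103=0.0097, 1/103=0.0097, 31/103=0.3010, 41/103=0.3981, 24/103=0.2330, 5/103=0.0485
Proportions for Species A (n=163): 8/163=0.0491, 18/163=0.1104, 33/163=0.2025, 1/163=0.0061, 34/163=0.2086, 69/163=0.4233
Σ|p₁ᵢ − p₂ᵢ| = 0.0394 + 0.1007 + 0.0985 + 0.3920 + 0.0244 + 0.3748 = 1.0298
D = 1 − ½ × 1.0298 = 1 − 0.51490 = 0.48510

0.49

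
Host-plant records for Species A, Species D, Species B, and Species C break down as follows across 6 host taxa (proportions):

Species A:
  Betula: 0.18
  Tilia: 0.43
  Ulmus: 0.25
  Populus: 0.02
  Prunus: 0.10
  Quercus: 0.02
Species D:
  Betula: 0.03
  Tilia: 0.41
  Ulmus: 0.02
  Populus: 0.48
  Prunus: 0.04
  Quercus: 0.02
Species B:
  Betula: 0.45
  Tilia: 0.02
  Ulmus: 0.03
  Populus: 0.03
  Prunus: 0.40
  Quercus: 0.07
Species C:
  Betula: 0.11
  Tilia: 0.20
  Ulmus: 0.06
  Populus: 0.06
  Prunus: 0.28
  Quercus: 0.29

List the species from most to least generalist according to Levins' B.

Σp_Aᵢ² = 0.18² + 0.43² + 0.25² + 0.02² + 0.10² + 0.02² = 0.0324 + 0.1849 + 0.0625 + 0.0004 + 0.0100 + 0.0004 = 0.2906
B_A = 1 / 0.2906 = 3.4412
Σp_Dᵢ² = 0.03² + 0.41² + 0.02² + 0.48² + 0.04² + 0.02² = 0.0009 + 0.1681 + 0.0004 + 0.2304 + 0.0016 + 0.0004 = 0.4018
B_D = 1 / 0.4018 = 2.4888
Σp_Bᵢ² = 0.45² + 0.02² + 0.03² + 0.03² + 0.40² + 0.07² = 0.2025 + 0.0004 + 0.0009 + 0.0009 + 0.1600 + 0.0049 = 0.3696
B_B = 1 / 0.3696 = 2.7056
Σp_Cᵢ² = 0.11² + 0.20² + 0.06² + 0.06² + 0.28² + 0.29² = 0.0121 + 0.0400 + 0.0036 + 0.0036 + 0.0784 + 0.0841 = 0.2218
B_C = 1 / 0.2218 = 4.5086
Ranking by B (broadest → narrowest): Species C (4.51) > Species A (3.44) > Species B (2.71) > Species D (2.49)

Species C > Species A > Species B > Species D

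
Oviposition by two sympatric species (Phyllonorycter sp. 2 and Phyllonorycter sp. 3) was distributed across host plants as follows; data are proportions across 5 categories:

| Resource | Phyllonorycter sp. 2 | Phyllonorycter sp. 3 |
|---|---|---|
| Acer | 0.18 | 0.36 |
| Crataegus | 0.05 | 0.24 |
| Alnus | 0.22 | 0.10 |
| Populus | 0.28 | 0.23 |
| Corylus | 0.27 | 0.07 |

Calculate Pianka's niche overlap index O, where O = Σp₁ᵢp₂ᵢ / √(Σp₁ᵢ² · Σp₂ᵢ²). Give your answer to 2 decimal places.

0.74

Σ p₁ᵢp₂ᵢ = 0.0648 + 0.0120 + 0.0220 + 0.0644 + 0.0189 = 0.1821
Σp_1ᵢ² = 0.18² + 0.05² + 0.22² + 0.28² + 0.27² = 0.0324 + 0.0025 + 0.0484 + 0.0784 + 0.0729 = 0.2346
Σp_2ᵢ² = 0.36² + 0.24² + 0.10² + 0.23² + 0.07² = 0.1296 + 0.0576 + 0.0100 + 0.0529 + 0.0049 = 0.2550
O = 0.1821 / √(0.2346 × 0.2550) = 0.1821 / 0.24459 = 0.7445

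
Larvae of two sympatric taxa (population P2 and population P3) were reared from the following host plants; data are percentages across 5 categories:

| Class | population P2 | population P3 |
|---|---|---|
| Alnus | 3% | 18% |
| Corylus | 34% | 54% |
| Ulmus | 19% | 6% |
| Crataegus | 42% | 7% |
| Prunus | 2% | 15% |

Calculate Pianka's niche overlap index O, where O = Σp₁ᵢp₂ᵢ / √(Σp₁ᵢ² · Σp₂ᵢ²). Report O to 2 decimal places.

0.68

Convert percentages to proportions (divide by 100).
Σ p₁ᵢp₂ᵢ = 0.0054 + 0.1836 + 0.0114 + 0.0294 + 0.0030 = 0.2328
Σp_1ᵢ² = 0.03² + 0.34² + 0.19² + 0.42² + 0.02² = 0.0009 + 0.1156 + 0.0361 + 0.1764 + 0.0004 = 0.3294
Σp_2ᵢ² = 0.18² + 0.54² + 0.06² + 0.07² + 0.15² = 0.0324 + 0.2916 + 0.0036 + 0.0049 + 0.0225 = 0.3550
O = 0.2328 / √(0.3294 × 0.3550) = 0.2328 / 0.34196 = 0.6808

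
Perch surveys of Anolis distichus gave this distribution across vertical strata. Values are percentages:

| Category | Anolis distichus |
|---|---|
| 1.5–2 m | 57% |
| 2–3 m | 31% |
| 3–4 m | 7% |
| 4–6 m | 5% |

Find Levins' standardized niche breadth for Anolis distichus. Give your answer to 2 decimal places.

Convert percentages to proportions (divide by 100).
Σpᵢ² = 0.57² + 0.31² + 0.07² + 0.05² = 0.3249 + 0.0961 + 0.0049 + 0.0025 = 0.4284
B = 1 / 0.4284 = 2.3343
Bₛ = (B − 1)/(n − 1) = (2.3343 − 1)/(4 − 1) = 1.3343/3 = 0.4448

0.44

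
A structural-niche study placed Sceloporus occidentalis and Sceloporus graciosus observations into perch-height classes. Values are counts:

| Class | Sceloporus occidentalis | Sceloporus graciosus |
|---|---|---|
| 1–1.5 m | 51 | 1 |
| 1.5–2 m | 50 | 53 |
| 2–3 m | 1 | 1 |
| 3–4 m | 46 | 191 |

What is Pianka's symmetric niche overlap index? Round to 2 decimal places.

Proportions for Sceloporus occidentalis (n=148): 51/148=0.3446, 50/148=0.3378, 1/148=0.0068, 46/148=0.3108
Proportions for Sceloporus graciosus (n=246): 1/246=0.0041, 53/246=0.2154, 1/246=0.0041, 191/246=0.7764
Σ p₁ᵢp₂ᵢ = 0.001413 + 0.072762 + 0.000028 + 0.241305 = 0.315508
Σp_1ᵢ² = 0.3446² + 0.3378² + 0.0068² + 0.3108² = 0.118749 + 0.114109 + 0.000046 + 0.096597 = 0.329501
Σp_2ᵢ² = 0.0041² + 0.2154² + 0.0041² + 0.7764² = 0.000017 + 0.046397 + 0.000017 + 0.602797 = 0.649228
O = 0.315508 / √(0.329501 × 0.649228) = 0.315508 / 0.4625162 = 0.6822

0.68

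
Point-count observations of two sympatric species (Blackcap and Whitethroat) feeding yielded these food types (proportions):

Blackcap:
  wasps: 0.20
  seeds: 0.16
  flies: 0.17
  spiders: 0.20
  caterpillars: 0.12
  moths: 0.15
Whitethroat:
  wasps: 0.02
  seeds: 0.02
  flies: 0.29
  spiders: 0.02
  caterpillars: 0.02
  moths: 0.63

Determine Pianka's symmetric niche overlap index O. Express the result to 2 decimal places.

Σ p₁ᵢp₂ᵢ = 0.0040 + 0.0032 + 0.0493 + 0.0040 + 0.0024 + 0.0945 = 0.1574
Σp_1ᵢ² = 0.20² + 0.16² + 0.17² + 0.20² + 0.12² + 0.15² = 0.0400 + 0.0256 + 0.0289 + 0.0400 + 0.0144 + 0.0225 = 0.1714
Σp_2ᵢ² = 0.02² + 0.02² + 0.29² + 0.02² + 0.02² + 0.63² = 0.0004 + 0.0004 + 0.0841 + 0.0004 + 0.0004 + 0.3969 = 0.4826
O = 0.1574 / √(0.1714 × 0.4826) = 0.1574 / 0.28761 = 0.5473

0.55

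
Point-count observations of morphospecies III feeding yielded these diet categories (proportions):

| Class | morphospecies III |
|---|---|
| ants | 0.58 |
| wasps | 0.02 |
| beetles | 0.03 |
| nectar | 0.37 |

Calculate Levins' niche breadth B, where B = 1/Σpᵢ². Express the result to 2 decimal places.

2.11

Σpᵢ² = 0.58² + 0.02² + 0.03² + 0.37² = 0.3364 + 0.0004 + 0.0009 + 0.1369 = 0.4746
B = 1 / 0.4746 = 2.1070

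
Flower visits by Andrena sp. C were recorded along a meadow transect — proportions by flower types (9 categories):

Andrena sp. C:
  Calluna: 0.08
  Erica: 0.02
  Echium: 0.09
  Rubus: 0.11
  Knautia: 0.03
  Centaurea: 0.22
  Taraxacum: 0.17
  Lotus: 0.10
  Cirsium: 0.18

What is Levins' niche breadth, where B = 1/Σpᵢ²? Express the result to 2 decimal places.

6.78

Σpᵢ² = 0.08² + 0.02² + 0.09² + 0.11² + 0.03² + 0.22² + 0.17² + 0.10² + 0.18² = 0.0064 + 0.0004 + 0.0081 + 0.0121 + 0.0009 + 0.0484 + 0.0289 + 0.0100 + 0.0324 = 0.1476
B = 1 / 0.1476 = 6.7751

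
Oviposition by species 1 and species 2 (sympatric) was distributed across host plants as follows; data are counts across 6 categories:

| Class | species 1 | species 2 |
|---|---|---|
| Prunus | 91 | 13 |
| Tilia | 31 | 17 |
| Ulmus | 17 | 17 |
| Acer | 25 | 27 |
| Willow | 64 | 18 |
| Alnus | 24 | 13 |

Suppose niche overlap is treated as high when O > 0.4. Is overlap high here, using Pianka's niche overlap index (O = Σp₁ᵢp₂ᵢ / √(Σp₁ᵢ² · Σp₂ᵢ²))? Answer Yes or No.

Yes

Proportions for species 1 (n=252): 91/252=0.3611, 31/252=0.1230, 17/252=0.0675, 25/252=0.0992, 64/252=0.2540, 24/252=0.0952
Proportions for species 2 (n=105): 13/105=0.1238, 17/105=0.1619, 17/105=0.1619, 27/105=0.2571, 18/105=0.1714, 13/105=0.1238
Σ p₁ᵢp₂ᵢ = 0.044704 + 0.019914 + 0.010928 + 0.025504 + 0.043536 + 0.011786 = 0.156372
Σp_1ᵢ² = 0.3611² + 0.1230² + 0.0675² + 0.0992² + 0.2540² + 0.0952² = 0.130393 + 0.015129 + 0.004556 + 0.009841 + 0.064516 + 0.009063 = 0.233498
Σp_2ᵢ² = 0.1238² + 0.1619² + 0.1619² + 0.2571² + 0.1714² + 0.1238² = 0.015326 + 0.026212 + 0.026212 + 0.066100 + 0.029378 + 0.015326 = 0.178554
O = 0.156372 / √(0.233498 × 0.178554) = 0.156372 / 0.2041862 = 0.7658
O = 0.7658 > 0.4 → Yes.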